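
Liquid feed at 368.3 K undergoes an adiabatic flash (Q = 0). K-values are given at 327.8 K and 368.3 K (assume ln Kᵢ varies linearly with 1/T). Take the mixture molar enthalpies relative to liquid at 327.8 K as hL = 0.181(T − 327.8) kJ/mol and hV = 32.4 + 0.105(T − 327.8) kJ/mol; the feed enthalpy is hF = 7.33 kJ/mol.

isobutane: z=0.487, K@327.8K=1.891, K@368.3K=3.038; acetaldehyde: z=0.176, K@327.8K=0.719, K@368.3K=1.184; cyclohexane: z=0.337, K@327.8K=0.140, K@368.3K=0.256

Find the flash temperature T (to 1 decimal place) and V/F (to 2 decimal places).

T = 331.2 K, V/F = 0.21

Adiabatic flash: solve Rachford–Rice at each trial T, then check hF = ψ·hV(T) + (1−ψ)·hL(T).
  T = 327.8 K: K = (1.891, 0.719, 0.140), RR gives ψ = 0.147, H_out = 4.779 kJ/mol
  T = 368.3 K: K = (3.038, 1.184, 0.256), RR gives ψ = 0.622, H_out = 25.570 kJ/mol
  T = 348.1 K: K = (2.432, 0.937, 0.193), RR gives ψ = 0.434, H_out = 17.061 kJ/mol
  T = 338.0 K: K = (2.154, 0.824, 0.165), RR gives ψ = 0.312, H_out = 11.716 kJ/mol
  T = 332.9 K: K = (2.020, 0.771, 0.152), RR gives ψ = 0.237, H_out = 8.505 kJ/mol
  T = 330.4 K: K = (1.956, 0.745, 0.146), RR gives ψ = 0.195, H_out = 6.754 kJ/mol
  T = 331.6 K: K = (1.987, 0.757, 0.149), RR gives ψ = 0.216, H_out = 7.611 kJ/mol
Linear interpolation between T = 330.4 (H_out = 6.754) and T = 331.6 (H_out = 7.611) on hF = 7.33 gives T ≈ 331.2 K, at which ψ = 0.21.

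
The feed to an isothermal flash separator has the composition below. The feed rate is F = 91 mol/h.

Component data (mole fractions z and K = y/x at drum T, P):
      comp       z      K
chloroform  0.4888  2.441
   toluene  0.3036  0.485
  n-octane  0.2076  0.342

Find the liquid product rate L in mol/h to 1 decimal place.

L = 46.1 mol/h

Material balance + equilibrium reduce to Σ zᵢ(Kᵢ−1)/(1+β(Kᵢ−1)) = 0.
Check two-phase: ΣzᵢKᵢ = 1.4114 > 1 and Σzᵢ/Kᵢ = 1.4332 > 1, so g(0) = 0.4114 > 0 and g(1) = -0.4332 < 0.
Newton–Raphson from β = 0.5:
  β = 0.5000: g = -0.00476, g' = -0.6886 → β = 0.4931
Converged at β = 0.4931.
Then V = β·F = 0.4931·91 = 44.9 mol/h and L = F − V = 46.1 mol/h.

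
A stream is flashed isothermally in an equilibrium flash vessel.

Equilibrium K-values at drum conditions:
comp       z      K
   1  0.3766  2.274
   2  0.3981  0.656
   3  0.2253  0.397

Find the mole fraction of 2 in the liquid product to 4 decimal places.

Rachford–Rice: g(ψ) = Σ zᵢ(Kᵢ−1)/(1+ψ(Kᵢ−1)) = 0.
g(0) = ΣzᵢKᵢ − 1 = 0.2070 and g(1) = 1 − Σzᵢ/Kᵢ = -0.3400, so a root lies in (0, 1).
Newton iteration, ψ⁰ = 0.5:
  ψ = 0.5000: g = -0.06680, g' = -0.4647 → ψ = 0.3563
  ψ = 0.3563: g = 0.00091, g' = -0.4832 → ψ = 0.3581
Converged at ψ = 0.3581.
Compositions from xᵢ = zᵢ/(1+ψ(Kᵢ−1)), yᵢ = Kᵢxᵢ:
  1: x = 0.2586, y = 0.5881
  2: x = 0.4540, y = 0.2978
  3: x = 0.2874, y = 0.1141

x_2 = 0.4540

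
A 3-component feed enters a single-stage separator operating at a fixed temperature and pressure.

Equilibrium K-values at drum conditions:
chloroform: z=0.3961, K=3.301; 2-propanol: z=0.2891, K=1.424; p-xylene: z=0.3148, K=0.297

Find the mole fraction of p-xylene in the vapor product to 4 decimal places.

Material balance + equilibrium reduce to Σ zᵢ(Kᵢ−1)/(1+ψ(Kᵢ−1)) = 0.
Check two-phase: ΣzᵢKᵢ = 1.8127 > 1 and Σzᵢ/Kᵢ = 1.3829 > 1, so g(0) = 0.8127 > 0 and g(1) = -0.3829 < 0.
Iterate (Newton) starting at ψ = 0.5:
  ψ = 0.5000: g = 0.18370, g' = -0.8588 → ψ = 0.7139
  ψ = 0.7139: g = -0.00530, g' = -0.9579 → ψ = 0.7084
Converged at ψ = 0.7084.
Compositions from xᵢ = zᵢ/(1+ψ(Kᵢ−1)), yᵢ = Kᵢxᵢ:
  chloroform: x = 0.1506, y = 0.4972
  2-propanol: x = 0.2223, y = 0.3166
  p-xylene: x = 0.6271, y = 0.1862

y_p-xylene = 0.1862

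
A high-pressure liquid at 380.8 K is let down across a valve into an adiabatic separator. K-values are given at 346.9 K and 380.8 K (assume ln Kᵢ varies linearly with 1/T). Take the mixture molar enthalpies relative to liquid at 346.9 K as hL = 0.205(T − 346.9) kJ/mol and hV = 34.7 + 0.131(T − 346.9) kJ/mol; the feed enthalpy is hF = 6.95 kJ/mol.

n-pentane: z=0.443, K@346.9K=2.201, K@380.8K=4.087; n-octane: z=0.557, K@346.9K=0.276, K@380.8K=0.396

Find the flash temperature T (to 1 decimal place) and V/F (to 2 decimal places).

T = 349.0 K, V/F = 0.19

Adiabatic flash: solve Rachford–Rice at each trial T, then check hF = ψ·hV(T) + (1−ψ)·hL(T).
  T = 346.9 K: K = (2.201, 0.276), RR gives ψ = 0.148, H_out = 5.139 kJ/mol
  T = 380.8 K: K = (4.087, 0.396), RR gives ψ = 0.553, H_out = 24.752 kJ/mol
  T = 363.9 K: K = (3.046, 0.334), RR gives ψ = 0.392, H_out = 16.609 kJ/mol
  T = 355.4 K: K = (2.599, 0.304), RR gives ψ = 0.288, H_out = 11.565 kJ/mol
  T = 351.1 K: K = (2.392, 0.290), RR gives ψ = 0.224, H_out = 8.548 kJ/mol
  T = 349.0 K: K = (2.295, 0.283), RR gives ψ = 0.188, H_out = 6.911 kJ/mol
  T = 350.1 K: K = (2.345, 0.286), RR gives ψ = 0.207, H_out = 7.783 kJ/mol
Linear interpolation between T = 349.0 (H_out = 6.911) and T = 350.1 (H_out = 7.783) on hF = 6.95 gives T ≈ 349.0 K, at which ψ = 0.19.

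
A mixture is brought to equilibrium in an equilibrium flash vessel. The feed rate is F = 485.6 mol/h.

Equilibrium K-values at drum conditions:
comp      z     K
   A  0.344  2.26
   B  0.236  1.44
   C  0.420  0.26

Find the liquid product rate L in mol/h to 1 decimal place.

L = 335.2 mol/h

Rachford–Rice: g(V/F) = Σ zᵢ(Kᵢ−1)/(1+V/F(Kᵢ−1)) = 0.
Check two-phase: ΣzᵢKᵢ = 1.226 > 1 and Σzᵢ/Kᵢ = 1.931 > 1, so g(0) = 0.226 > 0 and g(1) = -0.931 < 0.
Iterate (Newton) starting at V/F = 0.5:
  V/F = 0.500: g = -0.1423, g' = -0.816 → V/F = 0.326
  V/F = 0.326: g = -0.0112, g' = -0.709 → V/F = 0.310
Converged at V/F = 0.310.
Then V = V/F·F = 0.3096·485.6 = 150.4 mol/h and L = F − V = 335.2 mol/h.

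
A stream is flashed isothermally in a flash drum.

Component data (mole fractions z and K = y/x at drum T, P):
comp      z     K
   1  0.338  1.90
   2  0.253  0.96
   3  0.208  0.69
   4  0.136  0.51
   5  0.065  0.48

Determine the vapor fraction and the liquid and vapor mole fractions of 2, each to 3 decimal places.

ψ = 0.457, x_2 = 0.258, y_2 = 0.247

Rachford–Rice: g(ψ) = Σ zᵢ(Kᵢ−1)/(1+ψ(Kᵢ−1)) = 0.
g(0) = ΣzᵢKᵢ − 1 = 0.129 and g(1) = 1 − Σzᵢ/Kᵢ = -0.145, so a root lies in (0, 1).
Newton iteration, ψ⁰ = 0.5:
  ψ = 0.500: g = -0.0108, g' = -0.248 → ψ = 0.457
Converged at ψ = 0.457.
Compositions from xᵢ = zᵢ/(1+ψ(Kᵢ−1)), yᵢ = Kᵢxᵢ:
  1: x = 0.240, y = 0.455
  2: x = 0.258, y = 0.247
  3: x = 0.242, y = 0.167
  4: x = 0.175, y = 0.089
  5: x = 0.085, y = 0.041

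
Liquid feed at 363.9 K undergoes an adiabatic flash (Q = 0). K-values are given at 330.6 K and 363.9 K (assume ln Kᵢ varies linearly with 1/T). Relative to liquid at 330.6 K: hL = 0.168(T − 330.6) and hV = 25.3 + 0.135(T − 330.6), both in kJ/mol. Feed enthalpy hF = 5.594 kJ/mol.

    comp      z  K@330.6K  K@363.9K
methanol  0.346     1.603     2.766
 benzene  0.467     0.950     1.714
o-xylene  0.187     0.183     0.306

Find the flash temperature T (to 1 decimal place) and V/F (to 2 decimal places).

T = 331.9 K, V/F = 0.21

Adiabatic flash: solve Rachford–Rice at each trial T, then check hF = ψ·hV(T) + (1−ψ)·hL(T).
  T = 330.6 K: K = (1.603, 0.950, 0.183), RR gives ψ = 0.126, H_out = 3.197 kJ/mol
  T = 363.9 K: K = (2.766, 1.714, 0.306), RR gives ψ = 0.993, H_out = 29.616 kJ/mol
  T = 347.2 K: K = (2.132, 1.293, 0.239), RR gives ψ = 0.740, H_out = 21.113 kJ/mol
  T = 338.9 K: K = (1.855, 1.113, 0.210), RR gives ψ = 0.528, H_out = 14.607 kJ/mol
  T = 334.8 K: K = (1.727, 1.030, 0.196), RR gives ψ = 0.365, H_out = 9.898 kJ/mol
  T = 332.7 K: K = (1.664, 0.989, 0.190), RR gives ψ = 0.257, H_out = 6.840 kJ/mol
  T = 331.6 K: K = (1.632, 0.969, 0.186), RR gives ψ = 0.192, H_out = 5.012 kJ/mol
  T = 332.1 K: K = (1.647, 0.978, 0.188), RR gives ψ = 0.222, H_out = 5.864 kJ/mol
Linear interpolation between T = 331.6 (H_out = 5.012) and T = 332.1 (H_out = 5.864) on hF = 5.594 gives T ≈ 331.9 K, at which ψ = 0.21.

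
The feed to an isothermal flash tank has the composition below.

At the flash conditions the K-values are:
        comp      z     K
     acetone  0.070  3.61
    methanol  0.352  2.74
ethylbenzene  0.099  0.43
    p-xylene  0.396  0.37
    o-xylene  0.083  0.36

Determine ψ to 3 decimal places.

Rachford–Rice: g(ψ) = Σ zᵢ(Kᵢ−1)/(1+ψ(Kᵢ−1)) = 0.
g(0) = ΣzᵢKᵢ − 1 = 0.436 and g(1) = 1 − Σzᵢ/Kᵢ = -0.679, so a root lies in (0, 1).
Newton iteration, ψ⁰ = 0.56:
  ψ = 0.560: g = -0.1667, g' = -0.879 → ψ = 0.370
  ψ = 0.370: g = -0.0012, g' = -0.895 → ψ = 0.369
Converged at ψ = 0.369.

ψ = 0.369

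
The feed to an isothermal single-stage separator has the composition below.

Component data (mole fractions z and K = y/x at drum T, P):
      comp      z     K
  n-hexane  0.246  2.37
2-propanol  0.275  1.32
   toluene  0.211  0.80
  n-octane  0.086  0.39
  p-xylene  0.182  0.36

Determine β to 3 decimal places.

Newton–Raphson from β = 0.5:
  β = 0.500: g = -0.0178, g' = -0.421 → β = 0.458
Converged at β = 0.458.

β = 0.458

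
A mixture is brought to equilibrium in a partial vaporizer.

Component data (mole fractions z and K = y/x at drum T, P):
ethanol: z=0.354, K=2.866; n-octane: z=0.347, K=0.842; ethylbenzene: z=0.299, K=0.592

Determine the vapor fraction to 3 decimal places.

Let ψ = V/F and solve Σ zᵢ(Kᵢ−1)/(1+ψ(Kᵢ−1)) = 0.
Check two-phase: ΣzᵢKᵢ = 1.484 > 1 and Σzᵢ/Kᵢ = 1.041 > 1, so g(0) = 0.484 > 0 and g(1) = -0.041 < 0.
Newton–Raphson from ψ = 0.33:
  ψ = 0.330: g = 0.2100, g' = -0.548 → ψ = 0.713
  ψ = 0.713: g = 0.0496, g' = -0.337 → ψ = 0.860
  ψ = 0.860: g = 0.0021, g' = -0.311 → ψ = 0.867
Converged at ψ = 0.867.

ψ = 0.867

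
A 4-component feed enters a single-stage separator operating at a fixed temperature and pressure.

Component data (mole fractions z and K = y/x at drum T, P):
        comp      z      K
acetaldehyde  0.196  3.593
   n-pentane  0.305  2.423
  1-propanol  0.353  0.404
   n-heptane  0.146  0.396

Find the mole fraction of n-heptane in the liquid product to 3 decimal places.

Let β = V/F and solve Σ zᵢ(Kᵢ−1)/(1+β(Kᵢ−1)) = 0.
Feasibility: ΣzᵢKᵢ = 1.644, Σzᵢ/Kᵢ = 1.423 — both > 1, two phases present.
Newton–Raphson from β = 0.48:
  β = 0.480: g = 0.0654, g' = -0.831 → β = 0.559
  β = 0.559: g = 0.0008, g' = -0.815 → β = 0.560
Converged at β = 0.560.
Compositions from xᵢ = zᵢ/(1+β(Kᵢ−1)), yᵢ = Kᵢxᵢ:
  acetaldehyde: x = 0.080, y = 0.287
  n-pentane: x = 0.170, y = 0.411
  1-propanol: x = 0.530, y = 0.214
  n-heptane: x = 0.221, y = 0.087

x_n-heptane = 0.221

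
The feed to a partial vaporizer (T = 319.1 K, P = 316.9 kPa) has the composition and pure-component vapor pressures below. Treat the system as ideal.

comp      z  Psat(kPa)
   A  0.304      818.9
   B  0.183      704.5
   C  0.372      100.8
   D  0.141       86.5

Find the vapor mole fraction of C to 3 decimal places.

y_C = 0.155

Raoult's law: Kᵢ = Pᵢˢᵃᵗ/P = Pᵢˢᵃᵗ/316.9.
  K_A = 818.9/316.9 = 2.58410, K_B = 704.5/316.9 = 2.22310, K_C = 100.8/316.9 = 0.31808, K_D = 86.5/316.9 = 0.27296
Iterate (Newton) starting at ψ = 0.56:
  ψ = 0.560: g = -0.1953, g' = -0.975 → ψ = 0.360
  ψ = 0.360: g = -0.0128, g' = -0.882 → ψ = 0.345
Converged at ψ = 0.345.
Compositions from xᵢ = zᵢ/(1+ψ(Kᵢ−1)), yᵢ = Kᵢxᵢ:
  A: x = 0.197, y = 0.508
  B: x = 0.129, y = 0.286
  C: x = 0.487, y = 0.155
  D: x = 0.188, y = 0.051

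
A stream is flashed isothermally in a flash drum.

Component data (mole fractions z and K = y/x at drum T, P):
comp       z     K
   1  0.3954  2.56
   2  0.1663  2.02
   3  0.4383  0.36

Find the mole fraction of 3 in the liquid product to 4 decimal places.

Rachford–Rice: g(ψ) = Σ zᵢ(Kᵢ−1)/(1+ψ(Kᵢ−1)) = 0.
g(0) = ΣzᵢKᵢ − 1 = 0.5059 and g(1) = 1 − Σzᵢ/Kᵢ = -0.4543, so a root lies in (0, 1).
Newton iteration, ψ⁰ = 0.31:
  ψ = 0.3100: g = 0.19470, g' = -0.8164 → ψ = 0.5485
  ψ = 0.5485: g = 0.00895, g' = -0.7769 → ψ = 0.5600
Converged at ψ = 0.5600.
Compositions from xᵢ = zᵢ/(1+ψ(Kᵢ−1)), yᵢ = Kᵢxᵢ:
  1: x = 0.2110, y = 0.5403
  2: x = 0.1058, y = 0.2138
  3: x = 0.6831, y = 0.2459

x_3 = 0.6831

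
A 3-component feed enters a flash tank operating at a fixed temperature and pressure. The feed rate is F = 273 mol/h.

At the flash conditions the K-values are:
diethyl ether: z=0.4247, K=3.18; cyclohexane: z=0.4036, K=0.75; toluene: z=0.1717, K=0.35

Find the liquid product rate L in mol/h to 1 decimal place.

L = 64.0 mol/h

Let ψ = V/F and solve Σ zᵢ(Kᵢ−1)/(1+ψ(Kᵢ−1)) = 0.
Feasibility: ΣzᵢKᵢ = 1.7133, Σzᵢ/Kᵢ = 1.1623 — both > 1, two phases present.
Newton iteration, ψ⁰ = 0.48:
  ψ = 0.4800: g = 0.17555, g' = -0.6678 → ψ = 0.7429
  ψ = 0.7429: g = 0.01372, g' = -0.6035 → ψ = 0.7656
  ψ = 0.7656: g = -0.00006, g' = -0.6094 → ψ = 0.7655
Converged at ψ = 0.7655.
Then V = ψ·F = 0.7655·273 = 209.0 mol/h and L = F − V = 64.0 mol/h.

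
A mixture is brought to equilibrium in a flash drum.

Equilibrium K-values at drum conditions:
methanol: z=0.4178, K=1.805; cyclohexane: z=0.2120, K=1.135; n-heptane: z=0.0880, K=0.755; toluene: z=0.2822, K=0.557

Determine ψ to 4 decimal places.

Material balance + equilibrium reduce to Σ zᵢ(Kᵢ−1)/(1+ψ(Kᵢ−1)) = 0.
Check two-phase: ΣzᵢKᵢ = 1.2184 > 1 and Σzᵢ/Kᵢ = 1.0415 > 1, so g(0) = 0.2184 > 0 and g(1) = -0.0415 < 0.
Newton–Raphson from ψ = 0.33:
  ψ = 0.3300: g = 0.12326, g' = -0.2548 → ψ = 0.8138
  ψ = 0.8138: g = 0.00658, g' = -0.2456 → ψ = 0.8406
  ψ = 0.8406: g = -0.00004, g' = -0.2484 → ψ = 0.8404
Converged at ψ = 0.8404.

ψ = 0.8404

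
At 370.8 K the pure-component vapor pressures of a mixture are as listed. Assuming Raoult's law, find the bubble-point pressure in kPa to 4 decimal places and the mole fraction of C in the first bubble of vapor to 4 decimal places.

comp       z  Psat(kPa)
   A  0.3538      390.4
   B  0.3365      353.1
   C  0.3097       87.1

Pbub = 283.9165 kPa, y_C = 0.0950

At the bubble point ψ → 0, so ΣzᵢKᵢ = 1 with Kᵢ = Pᵢˢᵃᵗ/P ⇒ P = ΣzᵢPᵢˢᵃᵗ.
P = 0.3538·390.4 + 0.3365·353.1 + 0.3097·87.1 = 283.9165 kPa
yᵢ = zᵢPᵢˢᵃᵗ/P ⇒ y_C = 0.3097·87.1/283.9165 = 0.0950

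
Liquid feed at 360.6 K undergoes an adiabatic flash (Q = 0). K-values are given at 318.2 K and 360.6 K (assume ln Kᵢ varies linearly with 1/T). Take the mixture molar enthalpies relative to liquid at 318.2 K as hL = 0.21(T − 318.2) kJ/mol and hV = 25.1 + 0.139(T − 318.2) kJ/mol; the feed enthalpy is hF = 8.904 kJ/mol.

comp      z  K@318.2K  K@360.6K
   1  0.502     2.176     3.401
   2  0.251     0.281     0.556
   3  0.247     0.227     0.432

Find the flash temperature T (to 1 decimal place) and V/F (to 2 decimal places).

Adiabatic flash: solve Rachford–Rice at each trial T, then check hF = ψ·hV(T) + (1−ψ)·hL(T).
  T = 318.2 K: K = (2.176, 0.281, 0.227), RR gives ψ = 0.249, H_out = 6.261 kJ/mol
  T = 360.6 K: K = (3.401, 0.556, 0.432), RR gives ψ = 0.776, H_out = 26.048 kJ/mol
  T = 339.4 K: K = (2.759, 0.404, 0.320), RR gives ψ = 0.502, H_out = 16.297 kJ/mol
  T = 328.8 K: K = (2.459, 0.339, 0.271), RR gives ψ = 0.381, H_out = 11.491 kJ/mol
  T = 323.5 K: K = (2.316, 0.309, 0.248), RR gives ψ = 0.317, H_out = 8.958 kJ/mol
  T = 320.9 K: K = (2.247, 0.295, 0.238), RR gives ψ = 0.285, H_out = 7.660 kJ/mol
  T = 322.2 K: K = (2.281, 0.302, 0.243), RR gives ψ = 0.301, H_out = 8.314 kJ/mol
Linear interpolation between T = 322.2 (H_out = 8.314) and T = 323.5 (H_out = 8.958) on hF = 8.904 gives T ≈ 323.4 K, at which ψ = 0.32.

T = 323.4 K, V/F = 0.32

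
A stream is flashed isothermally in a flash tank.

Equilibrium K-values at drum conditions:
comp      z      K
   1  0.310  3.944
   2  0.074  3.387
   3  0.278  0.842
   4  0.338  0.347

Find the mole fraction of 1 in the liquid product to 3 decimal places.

x_1 = 0.113

Newton iteration, ψ⁰ = 0.5:
  ψ = 0.500: g = 0.0743, g' = -0.853 → ψ = 0.587
  ψ = 0.587: g = 0.0017, g' = -0.822 → ψ = 0.589
Converged at ψ = 0.589.
Compositions from xᵢ = zᵢ/(1+ψ(Kᵢ−1)), yᵢ = Kᵢxᵢ:
  1: x = 0.113, y = 0.447
  2: x = 0.031, y = 0.104
  3: x = 0.307, y = 0.258
  4: x = 0.549, y = 0.191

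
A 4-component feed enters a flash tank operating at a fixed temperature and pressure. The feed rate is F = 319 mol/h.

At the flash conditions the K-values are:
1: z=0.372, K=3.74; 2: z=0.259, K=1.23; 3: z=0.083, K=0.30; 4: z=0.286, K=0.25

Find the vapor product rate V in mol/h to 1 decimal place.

V = 175.4 mol/h

Newton iteration, V/F⁰ = 0.38:
  V/F = 0.380: g = 0.1750, g' = -1.072 → V/F = 0.543
  V/F = 0.543: g = 0.0068, g' = -1.026 → V/F = 0.550
Converged at V/F = 0.550.
Then V = V/F·F = 0.5499·319 = 175.4 mol/h and L = F − V = 143.6 mol/h.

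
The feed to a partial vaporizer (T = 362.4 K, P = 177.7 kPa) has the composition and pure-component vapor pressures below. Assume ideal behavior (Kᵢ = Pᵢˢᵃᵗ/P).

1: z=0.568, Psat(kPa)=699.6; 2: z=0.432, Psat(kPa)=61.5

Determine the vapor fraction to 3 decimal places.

ψ = 0.722

Raoult's law: Kᵢ = Pᵢˢᵃᵗ/P = Pᵢˢᵃᵗ/177.7.
  K_1 = 699.6/177.7 = 3.93697, K_2 = 61.5/177.7 = 0.34609
Material balance + equilibrium reduce to Σ zᵢ(Kᵢ−1)/(1+ψ(Kᵢ−1)) = 0.
Check two-phase: ΣzᵢKᵢ = 2.386 > 1 and Σzᵢ/Kᵢ = 1.393 > 1, so g(0) = 1.386 > 0 and g(1) = -0.393 < 0.
Binary case is linear: z₁(K₁−1)(1+ψ(K₂−1)) + z₂(K₂−1)(1+ψ(K₁−1)) = 0
⇒ ψ = [z₁(K₁−1)+z₂(K₂−1)] / [−(K₁−1)(K₂−1)] = 1.3857/1.9205 = 0.722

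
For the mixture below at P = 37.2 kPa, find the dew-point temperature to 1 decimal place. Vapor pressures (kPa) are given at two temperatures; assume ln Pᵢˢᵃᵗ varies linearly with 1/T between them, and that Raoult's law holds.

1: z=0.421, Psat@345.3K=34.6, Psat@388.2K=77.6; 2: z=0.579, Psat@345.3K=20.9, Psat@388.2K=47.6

T = 364.7 K

Dew-point temperature: Σzᵢ·P/Pᵢˢᵃᵗ(T) = 1. Interpolate ln Pᵢˢᵃᵗ = aᵢ + bᵢ/T.
  T = 345.3 K: ΣzᵢP/Pᵢˢᵃᵗ = 1.4832
  T = 388.2 K: ΣzᵢP/Pᵢˢᵃᵗ = 0.6543
  T = 366.8 K: ΣzᵢP/Pᵢˢᵃᵗ = 0.9609
  T = 356.1 K: ΣzᵢP/Pᵢˢᵃᵗ = 1.1848
  T = 361.5 K: ΣzᵢP/Pᵢˢᵃᵗ = 1.0643
  T = 364.1 K: ΣzᵢP/Pᵢˢᵃᵗ = 1.0119
Interpolating between 364.1 K and 366.8 K gives T ≈ 364.7 K.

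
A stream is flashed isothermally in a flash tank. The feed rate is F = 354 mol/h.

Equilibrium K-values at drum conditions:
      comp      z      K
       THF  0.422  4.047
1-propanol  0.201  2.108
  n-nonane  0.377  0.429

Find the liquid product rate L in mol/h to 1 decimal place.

Rachford–Rice: g(V/F) = Σ zᵢ(Kᵢ−1)/(1+V/F(Kᵢ−1)) = 0.
Feasibility: ΣzᵢKᵢ = 2.293, Σzᵢ/Kᵢ = 1.078 — both > 1, two phases present.
Iterate (Newton) starting at V/F = 0.5:
  V/F = 0.500: g = 0.3516, g' = -0.958 → V/F = 0.867
  V/F = 0.867: g = 0.0404, g' = -0.842 → V/F = 0.915
  V/F = 0.915: g = -0.0007, g' = -0.873 → V/F = 0.914
Converged at V/F = 0.914.
Then V = V/F·F = 0.9141·354 = 323.6 mol/h and L = F − V = 30.4 mol/h.

L = 30.4 mol/h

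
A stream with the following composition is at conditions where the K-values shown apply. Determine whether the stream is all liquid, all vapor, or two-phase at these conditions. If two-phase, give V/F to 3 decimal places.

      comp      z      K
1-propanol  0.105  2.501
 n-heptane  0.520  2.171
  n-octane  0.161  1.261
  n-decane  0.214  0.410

all vapor

ΣzᵢKᵢ = 1.682; Σzᵢ/Kᵢ = 0.931.
Since Σzᵢ/Kᵢ < 1 the mixture is above its dew point — single vapor phase.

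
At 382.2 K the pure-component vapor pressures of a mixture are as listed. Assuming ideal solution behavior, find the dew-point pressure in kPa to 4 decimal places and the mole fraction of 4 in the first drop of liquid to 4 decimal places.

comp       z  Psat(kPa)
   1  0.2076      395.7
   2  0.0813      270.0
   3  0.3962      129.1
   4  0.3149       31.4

At the dew point ψ → 1, so Σzᵢ/Kᵢ = 1 with Kᵢ = Pᵢˢᵃᵗ/P ⇒ 1/P = Σzᵢ/Pᵢˢᵃᵗ.
1/P = 0.2076/395.7 + 0.0813/270.0 + 0.3962/129.1 + 0.3149/31.4 = 0.0139234 ⇒ P = 71.8218 kPa
xᵢ = zᵢP/Pᵢˢᵃᵗ ⇒ x_4 = 0.3149·71.8218/31.4 = 0.7203

Pdew = 71.8218 kPa, x_4 = 0.7203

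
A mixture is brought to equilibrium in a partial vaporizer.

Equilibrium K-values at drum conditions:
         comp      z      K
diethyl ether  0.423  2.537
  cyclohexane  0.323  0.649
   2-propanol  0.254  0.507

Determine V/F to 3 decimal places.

Iterate (Newton) starting at V/F = 0.65:
  V/F = 0.650: g = -0.0059, g' = -0.451 → V/F = 0.637
Converged at V/F = 0.637.

V/F = 0.637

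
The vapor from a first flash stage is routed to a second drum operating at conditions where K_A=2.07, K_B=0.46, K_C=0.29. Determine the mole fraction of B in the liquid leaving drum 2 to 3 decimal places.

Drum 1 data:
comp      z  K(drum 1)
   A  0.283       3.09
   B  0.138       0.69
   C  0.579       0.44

Drum 1:
Material balance + equilibrium reduce to Σ zᵢ(Kᵢ−1)/(1+ψ₁(Kᵢ−1)) = 0.
Feasibility: ΣzᵢKᵢ = 1.224, Σzᵢ/Kᵢ = 1.607 — both > 1, two phases present.
Newton–Raphson from ψ₁ = 0.5:
  ψ₁ = 0.500: g = -0.2117, g' = -0.664 → ψ₁ = 0.181
  ψ₁ = 0.181: g = 0.0227, g' = -0.890 → ψ₁ = 0.207
Converged at ψ₁ = 0.207.
Drum-1 compositions:
  A: x = 0.197, y = 0.610
  B: x = 0.147, y = 0.102
  C: x = 0.655, y = 0.288
Drum-2 feed = drum-1 vapor: z₂ = (0.6100, 0.1018, 0.2882).
Drum 2:
Let ψ₂ = V/F and solve Σ zᵢ(Kᵢ−1)/(1+ψ₂(Kᵢ−1)) = 0.
Check two-phase: ΣzᵢKᵢ = 1.393 > 1 and Σzᵢ/Kᵢ = 1.510 > 1, so g(0) = 0.393 > 0 and g(1) = -0.510 < 0.
Newton iteration, ψ₂⁰ = 0.5:
  ψ₂ = 0.500: g = 0.0326, g' = -0.701 → ψ₂ = 0.547
  ψ₂ = 0.547: g = -0.0005, g' = -0.726 → ψ₂ = 0.546
Converged at ψ₂ = 0.546.
  A: x = 0.385, y = 0.797
  B: x = 0.144, y = 0.066
  C: x = 0.471, y = 0.136

x_B (drum 2) = 0.144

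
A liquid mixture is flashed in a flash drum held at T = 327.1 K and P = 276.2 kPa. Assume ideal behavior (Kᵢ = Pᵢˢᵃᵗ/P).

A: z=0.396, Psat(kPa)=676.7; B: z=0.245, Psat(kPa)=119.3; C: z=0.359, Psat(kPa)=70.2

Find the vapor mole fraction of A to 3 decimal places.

y_A = 0.778

Raoult's law: Kᵢ = Pᵢˢᵃᵗ/P = Pᵢˢᵃᵗ/276.2.
  K_A = 676.7/276.2 = 2.45004, K_B = 119.3/276.2 = 0.43193, K_C = 70.2/276.2 = 0.25416
Rachford–Rice: g(β) = Σ zᵢ(Kᵢ−1)/(1+β(Kᵢ−1)) = 0.
Check two-phase: ΣzᵢKᵢ = 1.167 > 1 and Σzᵢ/Kᵢ = 2.141 > 1, so g(0) = 0.167 > 0 and g(1) = -1.141 < 0.
Newton iteration, β⁰ = 0.5:
  β = 0.500: g = -0.2885, g' = -0.942 → β = 0.194
  β = 0.194: g = -0.0211, g' = -0.880 → β = 0.170
Converged at β = 0.170.
Compositions from xᵢ = zᵢ/(1+β(Kᵢ−1)), yᵢ = Kᵢxᵢ:
  A: x = 0.318, y = 0.778
  B: x = 0.271, y = 0.117
  C: x = 0.411, y = 0.104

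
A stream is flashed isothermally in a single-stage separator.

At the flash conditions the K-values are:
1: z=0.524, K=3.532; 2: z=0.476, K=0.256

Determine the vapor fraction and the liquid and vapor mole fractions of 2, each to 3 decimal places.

Binary case is linear: z₁(K₁−1)(1+ψ(K₂−1)) + z₂(K₂−1)(1+ψ(K₁−1)) = 0
⇒ ψ = [z₁(K₁−1)+z₂(K₂−1)] / [−(K₁−1)(K₂−1)] = 0.9726/1.8838 = 0.516
Compositions from xᵢ = zᵢ/(1+ψ(Kᵢ−1)), yᵢ = Kᵢxᵢ:
  1: x = 0.227, y = 0.802
  2: x = 0.773, y = 0.198

ψ = 0.516, x_2 = 0.773, y_2 = 0.198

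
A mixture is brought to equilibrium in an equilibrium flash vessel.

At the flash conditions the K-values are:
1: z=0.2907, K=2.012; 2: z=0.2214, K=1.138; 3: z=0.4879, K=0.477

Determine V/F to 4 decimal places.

V/F = 0.1721

Newton–Raphson from V/F = 0.68:
  V/F = 0.6800: g = -0.19381, g' = -0.4294 → V/F = 0.2287
  V/F = 0.2287: g = -0.02131, g' = -0.3725 → V/F = 0.1715
  V/F = 0.1715: g = 0.00023, g' = -0.3813 → V/F = 0.1721
Converged at V/F = 0.1721.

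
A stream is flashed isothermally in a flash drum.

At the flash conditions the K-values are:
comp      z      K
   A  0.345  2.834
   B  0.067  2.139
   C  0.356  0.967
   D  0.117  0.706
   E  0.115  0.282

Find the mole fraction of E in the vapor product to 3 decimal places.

y_E = 0.087

Material balance + equilibrium reduce to Σ zᵢ(Kᵢ−1)/(1+V/F(Kᵢ−1)) = 0.
g(0) = ΣzᵢKᵢ − 1 = 0.580 and g(1) = 1 − Σzᵢ/Kᵢ = -0.095, so a root lies in (0, 1).
Newton iteration, V/F⁰ = 0.5:
  V/F = 0.500: g = 0.1976, g' = -0.510 → V/F = 0.888
  V/F = 0.888: g = -0.0077, g' = -0.659 → V/F = 0.876
Converged at V/F = 0.876.
Compositions from xᵢ = zᵢ/(1+V/F(Kᵢ−1)), yᵢ = Kᵢxᵢ:
  A: x = 0.132, y = 0.375
  B: x = 0.034, y = 0.072
  C: x = 0.367, y = 0.354
  D: x = 0.158, y = 0.111
  E: x = 0.310, y = 0.087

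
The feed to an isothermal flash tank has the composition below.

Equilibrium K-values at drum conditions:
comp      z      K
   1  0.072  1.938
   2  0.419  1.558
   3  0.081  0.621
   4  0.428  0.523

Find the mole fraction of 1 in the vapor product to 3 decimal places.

y_1 = 0.115

Material balance + equilibrium reduce to Σ zᵢ(Kᵢ−1)/(1+β(Kᵢ−1)) = 0.
g(0) = ΣzᵢKᵢ − 1 = 0.066 and g(1) = 1 − Σzᵢ/Kᵢ = -0.255, so a root lies in (0, 1).
Newton iteration, β⁰ = 0.64:
  β = 0.640: g = -0.1199, g' = -0.318 → β = 0.262
  β = 0.262: g = -0.0093, g' = -0.282 → β = 0.229
Converged at β = 0.229.
Compositions from xᵢ = zᵢ/(1+β(Kᵢ−1)), yᵢ = Kᵢxᵢ:
  1: x = 0.059, y = 0.115
  2: x = 0.371, y = 0.579
  3: x = 0.089, y = 0.055
  4: x = 0.481, y = 0.251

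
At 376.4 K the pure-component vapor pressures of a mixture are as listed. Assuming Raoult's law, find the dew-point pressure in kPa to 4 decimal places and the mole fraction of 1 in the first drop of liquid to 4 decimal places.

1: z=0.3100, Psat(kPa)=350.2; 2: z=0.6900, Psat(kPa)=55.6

At the dew point ψ → 1, so Σzᵢ/Kᵢ = 1 with Kᵢ = Pᵢˢᵃᵗ/P ⇒ 1/P = Σzᵢ/Pᵢˢᵃᵗ.
1/P = 0.3100/350.2 + 0.6900/55.6 = 0.0132953 ⇒ P = 75.2147 kPa
xᵢ = zᵢP/Pᵢˢᵃᵗ ⇒ x_1 = 0.3100·75.2147/350.2 = 0.0666

Pdew = 75.2147 kPa, x_1 = 0.0666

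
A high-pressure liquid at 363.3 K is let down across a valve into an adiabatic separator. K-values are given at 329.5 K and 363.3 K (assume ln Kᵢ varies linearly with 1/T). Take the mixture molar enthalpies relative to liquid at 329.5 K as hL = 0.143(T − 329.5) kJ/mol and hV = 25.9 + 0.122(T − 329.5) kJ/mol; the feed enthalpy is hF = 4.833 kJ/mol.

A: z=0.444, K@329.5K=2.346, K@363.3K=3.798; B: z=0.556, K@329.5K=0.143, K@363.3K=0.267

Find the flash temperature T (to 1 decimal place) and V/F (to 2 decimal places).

T = 334.2 K, V/F = 0.16

Adiabatic flash: solve Rachford–Rice at each trial T, then check hF = ψ·hV(T) + (1−ψ)·hL(T).
  T = 329.5 K: K = (2.346, 0.143), RR gives ψ = 0.105, H_out = 2.720 kJ/mol
  T = 363.3 K: K = (3.798, 0.267), RR gives ψ = 0.407, H_out = 15.086 kJ/mol
  T = 346.4 K: K = (3.020, 0.198), RR gives ψ = 0.279, H_out = 9.536 kJ/mol
  T = 337.9 K: K = (2.668, 0.169), RR gives ψ = 0.201, H_out = 6.372 kJ/mol
  T = 333.7 K: K = (2.504, 0.156), RR gives ψ = 0.156, H_out = 4.631 kJ/mol
  T = 335.8 K: K = (2.585, 0.162), RR gives ψ = 0.179, H_out = 5.520 kJ/mol
Linear interpolation between T = 333.7 (H_out = 4.631) and T = 335.8 (H_out = 5.520) on hF = 4.833 gives T ≈ 334.2 K, at which ψ = 0.16.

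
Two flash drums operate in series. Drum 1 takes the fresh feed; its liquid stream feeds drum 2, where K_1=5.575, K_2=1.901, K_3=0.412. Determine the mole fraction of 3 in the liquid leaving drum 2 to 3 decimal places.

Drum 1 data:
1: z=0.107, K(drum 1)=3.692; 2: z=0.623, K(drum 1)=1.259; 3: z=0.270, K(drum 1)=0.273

x_3 (drum 2) = 0.636

Drum 1:
Let ψ₁ = V/F and solve Σ zᵢ(Kᵢ−1)/(1+ψ₁(Kᵢ−1)) = 0.
Check two-phase: ΣzᵢKᵢ = 1.253 > 1 and Σzᵢ/Kᵢ = 1.513 > 1, so g(0) = 0.253 > 0 and g(1) = -0.513 < 0.
Newton–Raphson from ψ₁ = 0.5:
  ψ₁ = 0.500: g = -0.0428, g' = -0.526 → ψ₁ = 0.419
  ψ₁ = 0.419: g = -0.0012, g' = -0.500 → ψ₁ = 0.416
Converged at ψ₁ = 0.416.
Drum-1 compositions:
  1: x = 0.050, y = 0.186
  2: x = 0.562, y = 0.708
  3: x = 0.387, y = 0.106
Drum-2 feed = drum-1 liquid: z₂ = (0.0505, 0.5624, 0.3872).
Drum 2:
Material balance + equilibrium reduce to Σ zᵢ(Kᵢ−1)/(1+ψ₂(Kᵢ−1)) = 0.
Check two-phase: ΣzᵢKᵢ = 1.510 > 1 and Σzᵢ/Kᵢ = 1.245 > 1, so g(0) = 0.510 > 0 and g(1) = -0.245 < 0.
Newton–Raphson from ψ₂ = 0.5:
  ψ₂ = 0.500: g = 0.0971, g' = -0.583 → ψ₂ = 0.666
  ψ₂ = 0.666: g = -0.0008, g' = -0.605 → ψ₂ = 0.665
Converged at ψ₂ = 0.665.
  1: x = 0.012, y = 0.070
  2: x = 0.352, y = 0.668
  3: x = 0.636, y = 0.262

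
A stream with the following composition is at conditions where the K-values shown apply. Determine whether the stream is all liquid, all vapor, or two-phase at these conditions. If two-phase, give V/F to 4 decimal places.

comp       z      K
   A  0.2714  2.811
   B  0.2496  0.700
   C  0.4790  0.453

ΣzᵢKᵢ = 1.1546; Σzᵢ/Kᵢ = 1.5105.
Both exceed 1, so a two-phase solution exists.
Iterate (Newton) starting at ψ = 0.5:
  ψ = 0.5000: g = -0.19080, g' = -0.5478 → ψ = 0.1517
  ψ = 0.1517: g = 0.02142, g' = -0.7429 → ψ = 0.1805
  ψ = 0.1805: g = 0.00053, g' = -0.7071 → ψ = 0.1813
Converged at ψ = 0.1813.

two-phase, V/F = 0.1813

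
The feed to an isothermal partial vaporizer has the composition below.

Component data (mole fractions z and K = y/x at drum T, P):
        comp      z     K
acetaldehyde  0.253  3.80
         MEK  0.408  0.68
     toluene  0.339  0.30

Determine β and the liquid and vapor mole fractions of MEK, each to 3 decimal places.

β = 0.237, x_MEK = 0.441, y_MEK = 0.300

Let β = V/F and solve Σ zᵢ(Kᵢ−1)/(1+β(Kᵢ−1)) = 0.
Feasibility: ΣzᵢKᵢ = 1.341, Σzᵢ/Kᵢ = 1.797 — both > 1, two phases present.
Newton iteration, β⁰ = 0.5:
  β = 0.500: g = -0.2253, g' = -0.797 → β = 0.217
  β = 0.217: g = 0.0204, g' = -1.046 → β = 0.237
Converged at β = 0.237.
Compositions from xᵢ = zᵢ/(1+β(Kᵢ−1)), yᵢ = Kᵢxᵢ:
  acetaldehyde: x = 0.152, y = 0.578
  MEK: x = 0.441, y = 0.300
  toluene: x = 0.406, y = 0.122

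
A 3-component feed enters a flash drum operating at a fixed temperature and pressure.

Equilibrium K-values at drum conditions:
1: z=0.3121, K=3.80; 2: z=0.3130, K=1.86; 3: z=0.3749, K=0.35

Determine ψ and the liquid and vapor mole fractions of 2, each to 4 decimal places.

ψ = 0.7177, x_2 = 0.1935, y_2 = 0.3600

Let ψ = V/F and solve Σ zᵢ(Kᵢ−1)/(1+ψ(Kᵢ−1)) = 0.
Check two-phase: ΣzᵢKᵢ = 1.8994 > 1 and Σzᵢ/Kᵢ = 1.3216 > 1, so g(0) = 0.8994 > 0 and g(1) = -0.3216 < 0.
Newton iteration, ψ⁰ = 0.67:
  ψ = 0.6700: g = 0.04295, g' = -0.8861 → ψ = 0.7185
  ψ = 0.7185: g = -0.00066, g' = -0.9158 → ψ = 0.7177
Converged at ψ = 0.7177.
Compositions from xᵢ = zᵢ/(1+ψ(Kᵢ−1)), yᵢ = Kᵢxᵢ:
  1: x = 0.1037, y = 0.3941
  2: x = 0.1935, y = 0.3600
  3: x = 0.7028, y = 0.2460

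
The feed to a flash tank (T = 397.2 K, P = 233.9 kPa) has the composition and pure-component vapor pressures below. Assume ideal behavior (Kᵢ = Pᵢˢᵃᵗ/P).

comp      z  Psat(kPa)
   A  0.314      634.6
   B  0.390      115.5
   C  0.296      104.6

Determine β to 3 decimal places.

Raoult's law: Kᵢ = Pᵢˢᵃᵗ/P = Pᵢˢᵃᵗ/233.9.
  K_A = 634.6/233.9 = 2.71313, K_B = 115.5/233.9 = 0.49380, K_C = 104.6/233.9 = 0.44720
Newton–Raphson from β = 0.53:
  β = 0.530: g = -0.2193, g' = -0.621 → β = 0.177
  β = 0.177: g = 0.0148, g' = -0.775 → β = 0.196
Converged at β = 0.196.

β = 0.196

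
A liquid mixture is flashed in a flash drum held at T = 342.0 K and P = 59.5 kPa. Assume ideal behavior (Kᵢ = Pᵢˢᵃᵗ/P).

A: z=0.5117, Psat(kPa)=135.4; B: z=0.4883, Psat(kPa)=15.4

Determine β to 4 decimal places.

β = 0.3076

Raoult's law: Kᵢ = Pᵢˢᵃᵗ/P = Pᵢˢᵃᵗ/59.5.
  K_A = 135.4/59.5 = 2.275630, K_B = 15.4/59.5 = 0.258824
Binary case is linear: z₁(K₁−1)(1+β(K₂−1)) + z₂(K₂−1)(1+β(K₁−1)) = 0
⇒ β = [z₁(K₁−1)+z₂(K₂−1)] / [−(K₁−1)(K₂−1)] = 0.29082/0.94547 = 0.3076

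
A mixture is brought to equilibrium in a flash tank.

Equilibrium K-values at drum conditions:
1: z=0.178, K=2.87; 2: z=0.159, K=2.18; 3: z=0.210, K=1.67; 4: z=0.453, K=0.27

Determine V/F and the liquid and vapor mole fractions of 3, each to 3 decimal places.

Material balance + equilibrium reduce to Σ zᵢ(Kᵢ−1)/(1+V/F(Kᵢ−1)) = 0.
Feasibility: ΣzᵢKᵢ = 1.330, Σzᵢ/Kᵢ = 1.938 — both > 1, two phases present.
Newton iteration, V/F⁰ = 0.5:
  V/F = 0.500: g = -0.1254, g' = -0.905 → V/F = 0.362
  V/F = 0.362: g = -0.0059, g' = -0.837 → V/F = 0.355
Converged at V/F = 0.355.
Compositions from xᵢ = zᵢ/(1+V/F(Kᵢ−1)), yᵢ = Kᵢxᵢ:
  1: x = 0.107, y = 0.307
  2: x = 0.112, y = 0.244
  3: x = 0.170, y = 0.283
  4: x = 0.611, y = 0.165

V/F = 0.355, x_3 = 0.170, y_3 = 0.283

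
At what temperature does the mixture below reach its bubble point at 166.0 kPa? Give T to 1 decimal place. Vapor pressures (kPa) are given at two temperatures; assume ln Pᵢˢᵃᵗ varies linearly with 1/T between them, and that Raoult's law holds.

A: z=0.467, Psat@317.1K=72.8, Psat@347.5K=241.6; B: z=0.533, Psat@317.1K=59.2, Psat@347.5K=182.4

Bubble-point temperature: ΣzᵢPᵢˢᵃᵗ(T) = P. Interpolate ln Pᵢˢᵃᵗ = aᵢ + bᵢ/T.
  T = 317.1 K: ΣzᵢPᵢˢᵃᵗ = 65.55 kPa
  T = 347.5 K: ΣzᵢPᵢˢᵃᵗ = 210.05 kPa
  T = 332.3 K: ΣzᵢPᵢˢᵃᵗ = 120.49 kPa
  T = 339.9 K: ΣzᵢPᵢˢᵃᵗ = 160.07 kPa
  T = 343.7 K: ΣzᵢPᵢˢᵃᵗ = 183.64 kPa
  T = 341.8 K: ΣzᵢPᵢˢᵃᵗ = 171.51 kPa
Interpolating between 339.9 K and 341.8 K gives T ≈ 340.9 K.

T = 340.9 K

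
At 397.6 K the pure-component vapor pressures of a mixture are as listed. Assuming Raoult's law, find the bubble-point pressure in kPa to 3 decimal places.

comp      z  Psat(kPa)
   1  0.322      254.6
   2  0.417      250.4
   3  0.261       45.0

Pbub = 198.143 kPa

At the bubble point ψ → 0, so ΣzᵢKᵢ = 1 with Kᵢ = Pᵢˢᵃᵗ/P ⇒ P = ΣzᵢPᵢˢᵃᵗ.
P = 0.322·254.6 + 0.417·250.4 + 0.261·45.0 = 198.143 kPa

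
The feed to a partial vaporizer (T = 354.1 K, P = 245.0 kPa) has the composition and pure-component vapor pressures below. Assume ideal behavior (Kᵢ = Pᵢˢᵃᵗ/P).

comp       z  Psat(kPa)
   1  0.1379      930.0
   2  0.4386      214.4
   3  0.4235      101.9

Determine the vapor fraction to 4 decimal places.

ψ = 0.0803

Raoult's law: Kᵢ = Pᵢˢᵃᵗ/P = Pᵢˢᵃᵗ/245.0.
  K_1 = 930.0/245.0 = 3.795918, K_2 = 214.4/245.0 = 0.875102, K_3 = 101.9/245.0 = 0.415918
Let ψ = V/F and solve Σ zᵢ(Kᵢ−1)/(1+ψ(Kᵢ−1)) = 0.
g(0) = ΣzᵢKᵢ − 1 = 0.0834 and g(1) = 1 − Σzᵢ/Kᵢ = -0.5558, so a root lies in (0, 1).
Newton–Raphson from ψ = 0.56:
  ψ = 0.5600: g = -0.27622, g' = -0.4907 → ψ = 0.0000
  ψ = 0.0000: g = 0.08342, g' = -1.2293 → ψ = 0.0679
  ψ = 0.0679: g = 0.01126, g' = -0.9252 → ψ = 0.0800
  ψ = 0.0800: g = 0.00024, g' = -0.8858 → ψ = 0.0803
Converged at ψ = 0.0803.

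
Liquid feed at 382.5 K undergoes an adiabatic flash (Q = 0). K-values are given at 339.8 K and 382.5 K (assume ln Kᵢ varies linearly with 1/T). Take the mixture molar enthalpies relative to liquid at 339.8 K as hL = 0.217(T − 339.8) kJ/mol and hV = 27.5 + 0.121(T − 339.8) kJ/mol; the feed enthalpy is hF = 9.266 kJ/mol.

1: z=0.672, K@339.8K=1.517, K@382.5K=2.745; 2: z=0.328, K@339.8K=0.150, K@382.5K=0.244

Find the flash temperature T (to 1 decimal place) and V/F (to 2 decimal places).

T = 345.4 K, V/F = 0.30

Adiabatic flash: solve Rachford–Rice at each trial T, then check hF = ψ·hV(T) + (1−ψ)·hL(T).
  T = 339.8 K: K = (1.517, 0.150), RR gives ψ = 0.156, H_out = 4.294 kJ/mol
  T = 382.5 K: K = (2.745, 0.244), RR gives ψ = 0.701, H_out = 25.668 kJ/mol
  T = 361.1 K: K = (2.075, 0.194), RR gives ψ = 0.529, H_out = 18.080 kJ/mol
  T = 350.5 K: K = (1.784, 0.171), RR gives ψ = 0.393, H_out = 12.716 kJ/mol
  T = 345.1 K: K = (1.646, 0.160), RR gives ψ = 0.293, H_out = 9.048 kJ/mol
  T = 347.8 K: K = (1.714, 0.166), RR gives ψ = 0.346, H_out = 10.993 kJ/mol
  T = 346.5 K: K = (1.681, 0.163), RR gives ψ = 0.321, H_out = 10.088 kJ/mol
Linear interpolation between T = 345.1 (H_out = 9.048) and T = 346.5 (H_out = 10.088) on hF = 9.266 gives T ≈ 345.4 K, at which ψ = 0.30.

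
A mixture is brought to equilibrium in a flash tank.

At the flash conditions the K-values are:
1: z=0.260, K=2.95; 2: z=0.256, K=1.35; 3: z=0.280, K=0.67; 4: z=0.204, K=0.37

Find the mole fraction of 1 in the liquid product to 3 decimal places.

x_1 = 0.123

Rachford–Rice: g(V/F) = Σ zᵢ(Kᵢ−1)/(1+V/F(Kᵢ−1)) = 0.
Feasibility: ΣzᵢKᵢ = 1.376, Σzᵢ/Kᵢ = 1.247 — both > 1, two phases present.
Iterate (Newton) starting at V/F = 0.38:
  V/F = 0.380: g = 0.0957, g' = -0.530 → V/F = 0.560
  V/F = 0.560: g = 0.0052, g' = -0.487 → V/F = 0.571
Converged at V/F = 0.571.
Compositions from xᵢ = zᵢ/(1+V/F(Kᵢ−1)), yᵢ = Kᵢxᵢ:
  1: x = 0.123, y = 0.363
  2: x = 0.213, y = 0.288
  3: x = 0.345, y = 0.231
  4: x = 0.319, y = 0.118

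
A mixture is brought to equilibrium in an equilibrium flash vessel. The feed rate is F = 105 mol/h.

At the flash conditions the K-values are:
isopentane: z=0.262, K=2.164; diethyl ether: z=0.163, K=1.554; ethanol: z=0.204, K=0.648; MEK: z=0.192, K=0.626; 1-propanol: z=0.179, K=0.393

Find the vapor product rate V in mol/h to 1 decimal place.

V = 34.0 mol/h

Newton iteration, β⁰ = 0.69:
  β = 0.690: g = -0.1441, g' = -0.424 → β = 0.350
  β = 0.350: g = -0.0100, g' = -0.389 → β = 0.324
Converged at β = 0.324.
Then V = β·F = 0.3240·105 = 34.0 mol/h and L = F − V = 71.0 mol/h.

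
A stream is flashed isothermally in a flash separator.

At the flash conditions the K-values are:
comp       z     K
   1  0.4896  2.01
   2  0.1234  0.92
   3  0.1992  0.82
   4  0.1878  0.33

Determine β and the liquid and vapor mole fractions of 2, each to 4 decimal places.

β = 0.7026, x_2 = 0.1307, y_2 = 0.1203

Material balance + equilibrium reduce to Σ zᵢ(Kᵢ−1)/(1+β(Kᵢ−1)) = 0.
Feasibility: ΣzᵢKᵢ = 1.3229, Σzᵢ/Kᵢ = 1.1897 — both > 1, two phases present.
Iterate (Newton) starting at β = 0.5:
  β = 0.5000: g = 0.08967, g' = -0.4198 → β = 0.7136
  β = 0.7136: g = -0.00534, g' = -0.4876 → β = 0.7027
  β = 0.7027: g = -0.00004, g' = -0.4812 → β = 0.7026
Converged at β = 0.7026.
Compositions from xᵢ = zᵢ/(1+β(Kᵢ−1)), yᵢ = Kᵢxᵢ:
  1: x = 0.2864, y = 0.5756
  2: x = 0.1307, y = 0.1203
  3: x = 0.2280, y = 0.1870
  4: x = 0.3548, y = 0.1171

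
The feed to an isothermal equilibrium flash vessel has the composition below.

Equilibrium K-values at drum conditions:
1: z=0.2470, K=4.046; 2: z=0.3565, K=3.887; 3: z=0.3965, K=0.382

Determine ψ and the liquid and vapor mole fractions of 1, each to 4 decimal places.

ψ = 0.8422, x_1 = 0.0693, y_1 = 0.2803

Let ψ = V/F and solve Σ zᵢ(Kᵢ−1)/(1+ψ(Kᵢ−1)) = 0.
g(0) = ΣzᵢKᵢ − 1 = 1.5365 and g(1) = 1 − Σzᵢ/Kᵢ = -0.1907, so a root lies in (0, 1).
Newton iteration, ψ⁰ = 0.5:
  ψ = 0.5000: g = 0.36479, g' = -1.1748 → ψ = 0.8105
  ψ = 0.8105: g = 0.03409, g' = -1.0647 → ψ = 0.8425
  ψ = 0.8425: g = -0.00041, g' = -1.0915 → ψ = 0.8422
Converged at ψ = 0.8422.
Compositions from xᵢ = zᵢ/(1+ψ(Kᵢ−1)), yᵢ = Kᵢxᵢ:
  1: x = 0.0693, y = 0.2803
  2: x = 0.1039, y = 0.4038
  3: x = 0.8268, y = 0.3158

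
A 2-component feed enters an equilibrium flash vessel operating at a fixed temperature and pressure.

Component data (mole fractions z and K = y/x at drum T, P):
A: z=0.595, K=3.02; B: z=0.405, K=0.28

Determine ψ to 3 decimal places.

ψ = 0.626

Material balance + equilibrium reduce to Σ zᵢ(Kᵢ−1)/(1+ψ(Kᵢ−1)) = 0.
g(0) = ΣzᵢKᵢ − 1 = 0.910 and g(1) = 1 − Σzᵢ/Kᵢ = -0.643, so a root lies in (0, 1).
Binary case is linear: z₁(K₁−1)(1+ψ(K₂−1)) + z₂(K₂−1)(1+ψ(K₁−1)) = 0
⇒ ψ = [z₁(K₁−1)+z₂(K₂−1)] / [−(K₁−1)(K₂−1)] = 0.9103/1.4544 = 0.626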